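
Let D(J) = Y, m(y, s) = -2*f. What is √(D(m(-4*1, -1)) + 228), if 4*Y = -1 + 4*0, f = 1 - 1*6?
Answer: √911/2 ≈ 15.091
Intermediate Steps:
f = -5 (f = 1 - 6 = -5)
Y = -¼ (Y = (-1 + 4*0)/4 = (-1 + 0)/4 = (¼)*(-1) = -¼ ≈ -0.25000)
m(y, s) = 10 (m(y, s) = -2*(-5) = 10)
D(J) = -¼
√(D(m(-4*1, -1)) + 228) = √(-¼ + 228) = √(911/4) = √911/2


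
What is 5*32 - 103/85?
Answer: 13497/85 ≈ 158.79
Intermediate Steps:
5*32 - 103/85 = 160 - 103*1/85 = 160 - 103/85 = 13497/85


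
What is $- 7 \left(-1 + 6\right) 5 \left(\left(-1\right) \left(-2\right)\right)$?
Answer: $-350$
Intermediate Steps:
$- 7 \left(-1 + 6\right) 5 \left(\left(-1\right) \left(-2\right)\right) = - 7 \cdot 5 \cdot 5 \cdot 2 = \left(-7\right) 25 \cdot 2 = \left(-175\right) 2 = -350$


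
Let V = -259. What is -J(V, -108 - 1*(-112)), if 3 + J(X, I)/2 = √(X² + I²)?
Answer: 6 - 2*√67097 ≈ -512.06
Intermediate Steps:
J(X, I) = -6 + 2*√(I² + X²) (J(X, I) = -6 + 2*√(X² + I²) = -6 + 2*√(I² + X²))
-J(V, -108 - 1*(-112)) = -(-6 + 2*√((-108 - 1*(-112))² + (-259)²)) = -(-6 + 2*√((-108 + 112)² + 67081)) = -(-6 + 2*√(4² + 67081)) = -(-6 + 2*√(16 + 67081)) = -(-6 + 2*√67097) = 6 - 2*√67097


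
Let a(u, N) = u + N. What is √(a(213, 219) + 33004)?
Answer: 2*√8359 ≈ 182.86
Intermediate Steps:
a(u, N) = N + u
√(a(213, 219) + 33004) = √((219 + 213) + 33004) = √(432 + 33004) = √33436 = 2*√8359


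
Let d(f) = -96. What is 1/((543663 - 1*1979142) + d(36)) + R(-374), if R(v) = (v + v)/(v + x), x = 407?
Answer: -10846567/478525 ≈ -22.667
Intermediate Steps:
R(v) = 2*v/(407 + v) (R(v) = (v + v)/(v + 407) = (2*v)/(407 + v) = 2*v/(407 + v))
1/((543663 - 1*1979142) + d(36)) + R(-374) = 1/((543663 - 1*1979142) - 96) + 2*(-374)/(407 - 374) = 1/((543663 - 1979142) - 96) + 2*(-374)/33 = 1/(-1435479 - 96) + 2*(-374)*(1/33) = 1/(-1435575) - 68/3 = -1/1435575 - 68/3 = -10846567/478525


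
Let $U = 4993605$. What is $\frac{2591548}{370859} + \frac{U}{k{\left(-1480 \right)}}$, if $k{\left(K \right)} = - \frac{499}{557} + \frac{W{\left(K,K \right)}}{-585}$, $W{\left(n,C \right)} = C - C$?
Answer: $- \frac{1031520016496663}{185058641} \approx -5.574 \cdot 10^{6}$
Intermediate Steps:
$W{\left(n,C \right)} = 0$
$k{\left(K \right)} = - \frac{499}{557}$ ($k{\left(K \right)} = - \frac{499}{557} + \frac{0}{-585} = \left(-499\right) \frac{1}{557} + 0 \left(- \frac{1}{585}\right) = - \frac{499}{557} + 0 = - \frac{499}{557}$)
$\frac{2591548}{370859} + \frac{U}{k{\left(-1480 \right)}} = \frac{2591548}{370859} + \frac{4993605}{- \frac{499}{557}} = 2591548 \cdot \frac{1}{370859} + 4993605 \left(- \frac{557}{499}\right) = \frac{2591548}{370859} - \frac{2781437985}{499} = - \frac{1031520016496663}{185058641}$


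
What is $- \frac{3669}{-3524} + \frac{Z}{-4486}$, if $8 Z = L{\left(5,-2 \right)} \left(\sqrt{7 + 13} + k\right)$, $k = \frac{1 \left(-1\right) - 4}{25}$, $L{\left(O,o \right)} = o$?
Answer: $\frac{82294789}{79043320} + \frac{\sqrt{5}}{8972} \approx 1.0414$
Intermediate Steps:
$k = - \frac{1}{5}$ ($k = \left(-1 - 4\right) \frac{1}{25} = \left(-5\right) \frac{1}{25} = - \frac{1}{5} \approx -0.2$)
$Z = \frac{1}{20} - \frac{\sqrt{5}}{2}$ ($Z = \frac{\left(-2\right) \left(\sqrt{7 + 13} - \frac{1}{5}\right)}{8} = \frac{\left(-2\right) \left(\sqrt{20} - \frac{1}{5}\right)}{8} = \frac{\left(-2\right) \left(2 \sqrt{5} - \frac{1}{5}\right)}{8} = \frac{\left(-2\right) \left(- \frac{1}{5} + 2 \sqrt{5}\right)}{8} = \frac{\frac{2}{5} - 4 \sqrt{5}}{8} = \frac{1}{20} - \frac{\sqrt{5}}{2} \approx -1.068$)
$- \frac{3669}{-3524} + \frac{Z}{-4486} = - \frac{3669}{-3524} + \frac{\frac{1}{20} - \frac{\sqrt{5}}{2}}{-4486} = \left(-3669\right) \left(- \frac{1}{3524}\right) + \left(\frac{1}{20} - \frac{\sqrt{5}}{2}\right) \left(- \frac{1}{4486}\right) = \frac{3669}{3524} - \left(\frac{1}{89720} - \frac{\sqrt{5}}{8972}\right) = \frac{82294789}{79043320} + \frac{\sqrt{5}}{8972}$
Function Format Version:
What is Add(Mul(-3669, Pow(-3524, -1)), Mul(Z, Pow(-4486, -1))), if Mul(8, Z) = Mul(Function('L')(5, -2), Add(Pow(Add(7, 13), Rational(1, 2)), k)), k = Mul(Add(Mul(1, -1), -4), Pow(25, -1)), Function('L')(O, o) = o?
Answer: Add(Rational(82294789, 79043320), Mul(Rational(1, 8972), Pow(5, Rational(1, 2)))) ≈ 1.0414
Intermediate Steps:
k = Rational(-1, 5) (k = Mul(Add(-1, -4), Rational(1, 25)) = Mul(-5, Rational(1, 25)) = Rational(-1, 5) ≈ -0.20000)
Z = Add(Rational(1, 20), Mul(Rational(-1, 2), Pow(5, Rational(1, 2)))) (Z = Mul(Rational(1, 8), Mul(-2, Add(Pow(Add(7, 13), Rational(1, 2)), Rational(-1, 5)))) = Mul(Rational(1, 8), Mul(-2, Add(Pow(20, Rational(1, 2)), Rational(-1, 5)))) = Mul(Rational(1, 8), Mul(-2, Add(Mul(2, Pow(5, Rational(1, 2))), Rational(-1, 5)))) = Mul(Rational(1, 8), Mul(-2, Add(Rational(-1, 5), Mul(2, Pow(5, Rational(1, 2)))))) = Mul(Rational(1, 8), Add(Rational(2, 5), Mul(-4, Pow(5, Rational(1, 2))))) = Add(Rational(1, 20), Mul(Rational(-1, 2), Pow(5, Rational(1, 2)))) ≈ -1.0680)
Add(Mul(-3669, Pow(-3524, -1)), Mul(Z, Pow(-4486, -1))) = Add(Mul(-3669, Pow(-3524, -1)), Mul(Add(Rational(1, 20), Mul(Rational(-1, 2), Pow(5, Rational(1, 2)))), Pow(-4486, -1))) = Add(Mul(-3669, Rational(-1, 3524)), Mul(Add(Rational(1, 20), Mul(Rational(-1, 2), Pow(5, Rational(1, 2)))), Rational(-1, 4486))) = Add(Rational(3669, 3524), Add(Rational(-1, 89720), Mul(Rational(1, 8972), Pow(5, Rational(1, 2))))) = Add(Rational(82294789, 79043320), Mul(Rational(1, 8972), Pow(5, Rational(1, 2))))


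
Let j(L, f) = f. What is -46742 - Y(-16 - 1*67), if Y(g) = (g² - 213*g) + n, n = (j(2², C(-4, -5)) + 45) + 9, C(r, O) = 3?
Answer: -71367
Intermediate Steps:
n = 57 (n = (3 + 45) + 9 = 48 + 9 = 57)
Y(g) = 57 + g² - 213*g (Y(g) = (g² - 213*g) + 57 = 57 + g² - 213*g)
-46742 - Y(-16 - 1*67) = -46742 - (57 + (-16 - 1*67)² - 213*(-16 - 1*67)) = -46742 - (57 + (-16 - 67)² - 213*(-16 - 67)) = -46742 - (57 + (-83)² - 213*(-83)) = -46742 - (57 + 6889 + 17679) = -46742 - 1*24625 = -46742 - 24625 = -71367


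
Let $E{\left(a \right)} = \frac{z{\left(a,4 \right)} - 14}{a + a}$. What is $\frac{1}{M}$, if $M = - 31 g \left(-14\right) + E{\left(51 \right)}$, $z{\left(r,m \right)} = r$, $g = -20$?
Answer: $- \frac{102}{885323} \approx -0.00011521$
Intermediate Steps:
$E{\left(a \right)} = \frac{-14 + a}{2 a}$ ($E{\left(a \right)} = \frac{a - 14}{a + a} = \frac{-14 + a}{2 a}$)
$M = - \frac{885323}{102}$ ($M = \left(-31\right) \left(-20\right) \left(-14\right) + \frac{-14 + 51}{2 \cdot 51} = 620 \left(-14\right) + \frac{1}{2} \cdot \frac{1}{51} \cdot 37 = -8680 + \frac{37}{102} = - \frac{885323}{102} \approx -8679.6$)
$\frac{1}{M} = \frac{1}{- \frac{885323}{102}} = - \frac{102}{885323}$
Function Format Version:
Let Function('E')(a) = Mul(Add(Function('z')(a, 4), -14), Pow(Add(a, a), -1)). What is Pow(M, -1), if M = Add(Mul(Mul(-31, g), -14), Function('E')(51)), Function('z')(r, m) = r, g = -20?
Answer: Rational(-102, 885323) ≈ -0.00011521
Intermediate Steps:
Function('E')(a) = Mul(Rational(1, 2), Pow(a, -1), Add(-14, a)) (Function('E')(a) = Mul(Add(a, -14), Pow(Add(a, a), -1)) = Mul(Add(-14, a), Pow(Mul(2, a), -1)) = Mul(Add(-14, a), Mul(Rational(1, 2), Pow(a, -1))) = Mul(Rational(1, 2), Pow(a, -1), Add(-14, a)))
M = Rational(-885323, 102) (M = Add(Mul(Mul(-31, -20), -14), Mul(Rational(1, 2), Pow(51, -1), Add(-14, 51))) = Add(Mul(620, -14), Mul(Rational(1, 2), Rational(1, 51), 37)) = Add(-8680, Rational(37, 102)) = Rational(-885323, 102) ≈ -8679.6)
Pow(M, -1) = Pow(Rational(-885323, 102), -1) = Rational(-102, 885323)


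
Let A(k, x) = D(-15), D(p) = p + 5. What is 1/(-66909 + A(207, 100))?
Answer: -1/66919 ≈ -1.4943e-5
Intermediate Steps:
D(p) = 5 + p
A(k, x) = -10 (A(k, x) = 5 - 15 = -10)
1/(-66909 + A(207, 100)) = 1/(-66909 - 10) = 1/(-66919) = -1/66919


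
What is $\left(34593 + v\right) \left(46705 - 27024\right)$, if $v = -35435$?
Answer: $-16571402$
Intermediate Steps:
$\left(34593 + v\right) \left(46705 - 27024\right) = \left(34593 - 35435\right) \left(46705 - 27024\right) = \left(-842\right) 19681 = -16571402$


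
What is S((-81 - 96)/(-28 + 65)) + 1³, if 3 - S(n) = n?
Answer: 325/37 ≈ 8.7838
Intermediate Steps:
S(n) = 3 - n
S((-81 - 96)/(-28 + 65)) + 1³ = (3 - (-81 - 96)/(-28 + 65)) + 1³ = (3 - (-177)/37) + 1 = (3 - 1*(-177/37)) + 1 = (3 + 177/37) + 1 = 288/37 + 1 = 325/37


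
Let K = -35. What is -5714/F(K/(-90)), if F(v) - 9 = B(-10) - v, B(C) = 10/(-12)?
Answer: -25713/35 ≈ -734.66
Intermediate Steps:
B(C) = -5/6 (B(C) = 10*(-1/12) = -5/6)
F(v) = 49/6 - v (F(v) = 9 + (-5/6 - v) = 49/6 - v)
-5714/F(K/(-90)) = -5714/(49/6 - (-35)/(-90)) = -5714/(49/6 - (-35)*(-1)/90) = -5714/(49/6 - 1*7/18) = -5714/(49/6 - 7/18) = -5714/70/9 = -5714*9/70 = -25713/35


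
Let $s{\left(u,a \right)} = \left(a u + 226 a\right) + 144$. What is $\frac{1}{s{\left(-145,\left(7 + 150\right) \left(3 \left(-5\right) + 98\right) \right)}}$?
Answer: $\frac{1}{1055655} \approx 9.4728 \cdot 10^{-7}$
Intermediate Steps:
$s{\left(u,a \right)} = 144 + 226 a + a u$ ($s{\left(u,a \right)} = \left(226 a + a u\right) + 144 = 144 + 226 a + a u$)
$\frac{1}{s{\left(-145,\left(7 + 150\right) \left(3 \left(-5\right) + 98\right) \right)}} = \frac{1}{144 + 226 \left(7 + 150\right) \left(3 \left(-5\right) + 98\right) + \left(7 + 150\right) \left(3 \left(-5\right) + 98\right) \left(-145\right)} = \frac{1}{144 + 226 \cdot 157 \left(-15 + 98\right) + 157 \left(-15 + 98\right) \left(-145\right)} = \frac{1}{144 + 226 \cdot 157 \cdot 83 + 157 \cdot 83 \left(-145\right)} = \frac{1}{144 + 226 \cdot 13031 + 13031 \left(-145\right)} = \frac{1}{144 + 2945006 - 1889495} = \frac{1}{1055655}$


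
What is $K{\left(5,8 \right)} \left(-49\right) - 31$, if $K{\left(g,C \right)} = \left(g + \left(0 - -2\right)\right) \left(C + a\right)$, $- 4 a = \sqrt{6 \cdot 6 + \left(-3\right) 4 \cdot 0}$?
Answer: $- \frac{4521}{2} \approx -2260.5$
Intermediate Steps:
$a = - \frac{3}{2}$ ($a = - \frac{\sqrt{6 \cdot 6 + \left(-3\right) 4 \cdot 0}}{4} = - \frac{\sqrt{36 - 0}}{4} = - \frac{\sqrt{36 + 0}}{4} = - \frac{\sqrt{36}}{4} = \left(- \frac{1}{4}\right) 6 = - \frac{3}{2} \approx -1.5$)
$K{\left(g,C \right)} = \left(2 + g\right) \left(- \frac{3}{2} + C\right)$ ($K{\left(g,C \right)} = \left(g + \left(0 - -2\right)\right) \left(C - \frac{3}{2}\right) = \left(g + \left(0 + 2\right)\right) \left(- \frac{3}{2} + C\right) = \left(g + 2\right) \left(- \frac{3}{2} + C\right) = \left(2 + g\right) \left(- \frac{3}{2} + C\right)$)
$K{\left(5,8 \right)} \left(-49\right) - 31 = \left(-3 + 2 \cdot 8 - \frac{15}{2} + 8 \cdot 5\right) \left(-49\right) - 31 = \left(-3 + 16 - \frac{15}{2} + 40\right) \left(-49\right) - 31 = \frac{91}{2} \left(-49\right) - 31 = - \frac{4459}{2} - 31 = - \frac{4521}{2}$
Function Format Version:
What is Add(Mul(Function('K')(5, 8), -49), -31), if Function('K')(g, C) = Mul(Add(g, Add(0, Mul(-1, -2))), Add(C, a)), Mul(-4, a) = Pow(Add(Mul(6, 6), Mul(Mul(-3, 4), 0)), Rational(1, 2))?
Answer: Rational(-4521, 2) ≈ -2260.5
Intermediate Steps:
a = Rational(-3, 2) (a = Mul(Rational(-1, 4), Pow(Add(Mul(6, 6), Mul(Mul(-3, 4), 0)), Rational(1, 2))) = Mul(Rational(-1, 4), Pow(Add(36, Mul(-12, 0)), Rational(1, 2))) = Mul(Rational(-1, 4), Pow(Add(36, 0), Rational(1, 2))) = Mul(Rational(-1, 4), Pow(36, Rational(1, 2))) = Mul(Rational(-1, 4), 6) = Rational(-3, 2) ≈ -1.5000)
Function('K')(g, C) = Mul(Add(2, g), Add(Rational(-3, 2), C)) (Function('K')(g, C) = Mul(Add(g, Add(0, Mul(-1, -2))), Add(C, Rational(-3, 2))) = Mul(Add(g, Add(0, 2)), Add(Rational(-3, 2), C)) = Mul(Add(g, 2), Add(Rational(-3, 2), C)) = Mul(Add(2, g), Add(Rational(-3, 2), C)))
Add(Mul(Function('K')(5, 8), -49), -31) = Add(Mul(Add(-3, Mul(2, 8), Mul(Rational(-3, 2), 5), Mul(8, 5)), -49), -31) = Add(Mul(Add(-3, 16, Rational(-15, 2), 40), -49), -31) = Add(Mul(Rational(91, 2), -49), -31) = Add(Rational(-4459, 2), -31) = Rational(-4521, 2)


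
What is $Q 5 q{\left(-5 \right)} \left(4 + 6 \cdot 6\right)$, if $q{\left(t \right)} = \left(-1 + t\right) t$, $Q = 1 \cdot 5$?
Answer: $30000$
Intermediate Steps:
$Q = 5$
$q{\left(t \right)} = t \left(-1 + t\right)$
$Q 5 q{\left(-5 \right)} \left(4 + 6 \cdot 6\right) = 5 \cdot 5 \left(- 5 \left(-1 - 5\right)\right) \left(4 + 6 \cdot 6\right) = 5 \cdot 5 \left(\left(-5\right) \left(-6\right)\right) \left(4 + 36\right) = 5 \cdot 5 \cdot 30 \cdot 40 = 5 \cdot 150 \cdot 40 = 5 \cdot 6000 = 30000$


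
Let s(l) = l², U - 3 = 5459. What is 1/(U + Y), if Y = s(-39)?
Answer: 1/6983 ≈ 0.00014320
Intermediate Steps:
U = 5462 (U = 3 + 5459 = 5462)
Y = 1521 (Y = (-39)² = 1521)
1/(U + Y) = 1/(5462 + 1521) = 1/6983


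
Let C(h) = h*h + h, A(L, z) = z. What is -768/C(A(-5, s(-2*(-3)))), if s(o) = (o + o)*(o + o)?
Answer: -16/435 ≈ -0.036782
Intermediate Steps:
s(o) = 4*o**2 (s(o) = (2*o)*(2*o) = 4*o**2)
C(h) = h + h**2 (C(h) = h**2 + h = h + h**2)
-768/C(A(-5, s(-2*(-3)))) = -768*1/(144*(1 + 4*(-2*(-3))**2)) = -768*1/(144*(1 + 4*6**2)) = -768*1/(144*(1 + 4*36)) = -768*1/(144*(1 + 144)) = -768/(144*145) = -768/20880 = -768*1/20880 = -16/435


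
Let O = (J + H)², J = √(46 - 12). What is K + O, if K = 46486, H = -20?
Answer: 46920 - 40*√34 ≈ 46687.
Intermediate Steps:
J = √34 ≈ 5.8309
O = (-20 + √34)² (O = (√34 - 20)² = (-20 + √34)² ≈ 200.76)
K + O = 46486 + (20 - √34)²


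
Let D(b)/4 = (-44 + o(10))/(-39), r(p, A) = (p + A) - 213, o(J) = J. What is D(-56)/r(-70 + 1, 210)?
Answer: -17/351 ≈ -0.048433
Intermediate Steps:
r(p, A) = -213 + A + p (r(p, A) = (A + p) - 213 = -213 + A + p)
D(b) = 136/39 (D(b) = 4*((-44 + 10)/(-39)) = 4*(-34*(-1/39)) = 4*(34/39) = 136/39)
D(-56)/r(-70 + 1, 210) = 136/(39*(-213 + 210 + (-70 + 1))) = 136/(39*(-213 + 210 - 69)) = (136/39)/(-72) = (136/39)*(-1/72) = -17/351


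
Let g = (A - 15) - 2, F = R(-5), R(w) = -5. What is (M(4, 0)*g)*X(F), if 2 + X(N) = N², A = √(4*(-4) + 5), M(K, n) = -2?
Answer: 782 - 46*I*√11 ≈ 782.0 - 152.56*I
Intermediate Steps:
A = I*√11 (A = √(-16 + 5) = √(-11) = I*√11 ≈ 3.3166*I)
F = -5
g = -17 + I*√11 (g = (I*√11 - 15) - 2 = (-15 + I*√11) - 2 = -17 + I*√11 ≈ -17.0 + 3.3166*I)
X(N) = -2 + N²
(M(4, 0)*g)*X(F) = (-2*(-17 + I*√11))*(-2 + (-5)²) = (34 - 2*I*√11)*(-2 + 25) = (34 - 2*I*√11)*23 = 782 - 46*I*√11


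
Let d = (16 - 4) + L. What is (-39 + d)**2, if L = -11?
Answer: 1444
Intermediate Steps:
d = 1 (d = (16 - 4) - 11 = 12 - 11 = 1)
(-39 + d)**2 = (-39 + 1)**2 = (-38)**2 = 1444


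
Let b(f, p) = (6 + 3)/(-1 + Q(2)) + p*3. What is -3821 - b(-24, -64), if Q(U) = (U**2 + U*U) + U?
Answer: -3630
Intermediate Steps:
Q(U) = U + 2*U**2 (Q(U) = (U**2 + U**2) + U = 2*U**2 + U = U + 2*U**2)
b(f, p) = 1 + 3*p (b(f, p) = (6 + 3)/(-1 + 2*(1 + 2*2)) + p*3 = 9/(-1 + 2*(1 + 4)) + 3*p = 9/(-1 + 2*5) + 3*p = 9/(-1 + 10) + 3*p = 9/9 + 3*p = 9*(1/9) + 3*p = 1 + 3*p)
-3821 - b(-24, -64) = -3821 - (1 + 3*(-64)) = -3821 - (1 - 192) = -3821 - 1*(-191) = -3821 + 191 = -3630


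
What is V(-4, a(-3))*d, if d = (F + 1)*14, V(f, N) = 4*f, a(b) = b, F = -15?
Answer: 3136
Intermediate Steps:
d = -196 (d = (-15 + 1)*14 = -14*14 = -196)
V(-4, a(-3))*d = (4*(-4))*(-196) = -16*(-196) = 3136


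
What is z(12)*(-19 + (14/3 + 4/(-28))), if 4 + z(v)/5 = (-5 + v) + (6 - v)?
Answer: 1520/7 ≈ 217.14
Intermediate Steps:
z(v) = -15 (z(v) = -20 + 5*((-5 + v) + (6 - v)) = -20 + 5*1 = -20 + 5 = -15)
z(12)*(-19 + (14/3 + 4/(-28))) = -15*(-19 + (14/3 + 4/(-28))) = -15*(-19 + (14*(1/3) + 4*(-1/28))) = -15*(-19 + (14/3 - 1/7)) = -15*(-19 + 95/21) = -15*(-304/21) = 1520/7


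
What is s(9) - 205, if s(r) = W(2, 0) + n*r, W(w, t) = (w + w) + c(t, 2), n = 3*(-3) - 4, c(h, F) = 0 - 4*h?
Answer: -318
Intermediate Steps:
c(h, F) = -4*h
n = -13 (n = -9 - 4 = -13)
W(w, t) = -4*t + 2*w (W(w, t) = (w + w) - 4*t = 2*w - 4*t = -4*t + 2*w)
s(r) = 4 - 13*r (s(r) = (-4*0 + 2*2) - 13*r = (0 + 4) - 13*r = 4 - 13*r)
s(9) - 205 = (4 - 13*9) - 205 = (4 - 117) - 205 = -113 - 205 = -318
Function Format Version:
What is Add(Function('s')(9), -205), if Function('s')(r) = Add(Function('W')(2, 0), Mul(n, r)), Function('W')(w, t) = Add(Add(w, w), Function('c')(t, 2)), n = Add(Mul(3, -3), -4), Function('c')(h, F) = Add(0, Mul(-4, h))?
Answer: -318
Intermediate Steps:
Function('c')(h, F) = Mul(-4, h)
n = -13 (n = Add(-9, -4) = -13)
Function('W')(w, t) = Add(Mul(-4, t), Mul(2, w)) (Function('W')(w, t) = Add(Add(w, w), Mul(-4, t)) = Add(Mul(2, w), Mul(-4, t)) = Add(Mul(-4, t), Mul(2, w)))
Function('s')(r) = Add(4, Mul(-13, r)) (Function('s')(r) = Add(Add(Mul(-4, 0), Mul(2, 2)), Mul(-13, r)) = Add(Add(0, 4), Mul(-13, r)) = Add(4, Mul(-13, r)))
Add(Function('s')(9), -205) = Add(Add(4, Mul(-13, 9)), -205) = Add(Add(4, -117), -205) = Add(-113, -205) = -318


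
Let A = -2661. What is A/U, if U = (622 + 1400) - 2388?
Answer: 887/122 ≈ 7.2705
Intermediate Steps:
U = -366 (U = 2022 - 2388 = -366)
A/U = -2661/(-366) = -2661*(-1/366) = 887/122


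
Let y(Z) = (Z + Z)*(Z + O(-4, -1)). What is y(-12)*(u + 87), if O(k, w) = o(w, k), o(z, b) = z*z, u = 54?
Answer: 37224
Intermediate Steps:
o(z, b) = z**2
O(k, w) = w**2
y(Z) = 2*Z*(1 + Z) (y(Z) = (Z + Z)*(Z + (-1)**2) = (2*Z)*(Z + 1) = (2*Z)*(1 + Z) = 2*Z*(1 + Z))
y(-12)*(u + 87) = (2*(-12)*(1 - 12))*(54 + 87) = (2*(-12)*(-11))*141 = 264*141 = 37224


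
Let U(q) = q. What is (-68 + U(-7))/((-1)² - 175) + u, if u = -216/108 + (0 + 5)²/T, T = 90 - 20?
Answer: -246/203 ≈ -1.2118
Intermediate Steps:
T = 70
u = -23/14 (u = -216/108 + (0 + 5)²/70 = -216*1/108 + 5²*(1/70) = -2 + 25*(1/70) = -2 + 5/14 = -23/14 ≈ -1.6429)
(-68 + U(-7))/((-1)² - 175) + u = (-68 - 7)/((-1)² - 175) - 23/14 = -75/(1 - 175) - 23/14 = -75/(-174) - 23/14 = -75*(-1/174) - 23/14 = 25/58 - 23/14 = -246/203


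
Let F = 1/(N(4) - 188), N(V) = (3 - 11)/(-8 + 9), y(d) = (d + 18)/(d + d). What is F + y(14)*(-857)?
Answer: -191969/196 ≈ -979.43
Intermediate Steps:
y(d) = (18 + d)/(2*d) (y(d) = (18 + d)/((2*d)) = (18 + d)*(1/(2*d)) = (18 + d)/(2*d))
N(V) = -8 (N(V) = -8/1 = -8*1 = -8)
F = -1/196 (F = 1/(-8 - 188) = 1/(-196) = -1/196 ≈ -0.0051020)
F + y(14)*(-857) = -1/196 + ((½)*(18 + 14)/14)*(-857) = -1/196 + ((½)*(1/14)*32)*(-857) = -1/196 + (8/7)*(-857) = -1/196 - 6856/7 = -191969/196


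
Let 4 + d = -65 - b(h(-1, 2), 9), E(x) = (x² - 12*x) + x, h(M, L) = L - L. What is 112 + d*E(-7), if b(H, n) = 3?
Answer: -8960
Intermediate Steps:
h(M, L) = 0
E(x) = x² - 11*x
d = -72 (d = -4 + (-65 - 1*3) = -4 + (-65 - 3) = -4 - 68 = -72)
112 + d*E(-7) = 112 - (-504)*(-11 - 7) = 112 - (-504)*(-18) = 112 - 72*126 = 112 - 9072 = -8960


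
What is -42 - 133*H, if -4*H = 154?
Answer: 10157/2 ≈ 5078.5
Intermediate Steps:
H = -77/2 (H = -¼*154 = -77/2 ≈ -38.500)
-42 - 133*H = -42 - 133*(-77/2) = -42 + 10241/2 = 10157/2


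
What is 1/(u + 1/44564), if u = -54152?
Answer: -44564/2413229727 ≈ -1.8467e-5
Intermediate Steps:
1/(u + 1/44564) = 1/(-54152 + 1/44564) = 1/(-2413229727/44564) = -44564/2413229727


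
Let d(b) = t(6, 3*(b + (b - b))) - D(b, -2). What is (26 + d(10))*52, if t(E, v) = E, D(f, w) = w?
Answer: 1768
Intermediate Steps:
d(b) = 8 (d(b) = 6 - 1*(-2) = 6 + 2 = 8)
(26 + d(10))*52 = (26 + 8)*52 = 34*52 = 1768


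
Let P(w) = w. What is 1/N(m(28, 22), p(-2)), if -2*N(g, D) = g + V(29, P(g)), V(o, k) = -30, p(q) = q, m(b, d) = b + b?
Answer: -1/13 ≈ -0.076923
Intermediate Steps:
m(b, d) = 2*b
N(g, D) = 15 - g/2 (N(g, D) = -(g - 30)/2 = -(-30 + g)/2 = 15 - g/2)
1/N(m(28, 22), p(-2)) = 1/(15 - 28) = 1/(-13) = -1/13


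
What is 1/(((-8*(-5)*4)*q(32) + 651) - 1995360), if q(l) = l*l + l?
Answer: -1/1825749 ≈ -5.4772e-7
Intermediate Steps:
q(l) = l + l² (q(l) = l² + l = l + l²)
1/(((-8*(-5)*4)*q(32) + 651) - 1995360) = 1/(((-8*(-5)*4)*(32*(1 + 32)) + 651) - 1995360) = 1/(((40*4)*(32*33) + 651) - 1995360) = 1/((160*1056 + 651) - 1995360) = 1/((168960 + 651) - 1995360) = 1/(169611 - 1995360) = 1/(-1825749) = -1/1825749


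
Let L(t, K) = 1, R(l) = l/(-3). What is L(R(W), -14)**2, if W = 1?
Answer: 1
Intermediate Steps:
R(l) = -l/3 (R(l) = l*(-1/3) = -l/3)
L(R(W), -14)**2 = 1**2 = 1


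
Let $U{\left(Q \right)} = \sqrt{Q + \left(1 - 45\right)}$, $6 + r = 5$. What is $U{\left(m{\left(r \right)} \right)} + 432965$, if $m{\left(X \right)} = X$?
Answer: $432965 + 3 i \sqrt{5} \approx 4.3297 \cdot 10^{5} + 6.7082 i$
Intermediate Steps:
$r = -1$ ($r = -6 + 5 = -1$)
$U{\left(Q \right)} = \sqrt{-44 + Q}$ ($U{\left(Q \right)} = \sqrt{Q + \left(1 - 45\right)} = \sqrt{Q - 44} = \sqrt{-44 + Q}$)
$U{\left(m{\left(r \right)} \right)} + 432965 = \sqrt{-44 - 1} + 432965 = \sqrt{-45} + 432965 = 3 i \sqrt{5} + 432965 = 432965 + 3 i \sqrt{5}$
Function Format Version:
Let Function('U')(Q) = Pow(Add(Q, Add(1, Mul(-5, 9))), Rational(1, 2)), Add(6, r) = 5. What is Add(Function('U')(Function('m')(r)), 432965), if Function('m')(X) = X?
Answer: Add(432965, Mul(3, I, Pow(5, Rational(1, 2)))) ≈ Add(4.3297e+5, Mul(6.7082, I))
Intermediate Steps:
r = -1 (r = Add(-6, 5) = -1)
Function('U')(Q) = Pow(Add(-44, Q), Rational(1, 2)) (Function('U')(Q) = Pow(Add(Q, Add(1, -45)), Rational(1, 2)) = Pow(Add(Q, -44), Rational(1, 2)) = Pow(Add(-44, Q), Rational(1, 2)))
Add(Function('U')(Function('m')(r)), 432965) = Add(Pow(Add(-44, -1), Rational(1, 2)), 432965) = Add(Pow(-45, Rational(1, 2)), 432965) = Add(Mul(3, I, Pow(5, Rational(1, 2))), 432965) = Add(432965, Mul(3, I, Pow(5, Rational(1, 2))))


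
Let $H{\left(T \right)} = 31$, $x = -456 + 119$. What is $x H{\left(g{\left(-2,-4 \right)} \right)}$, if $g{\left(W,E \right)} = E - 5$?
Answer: $-10447$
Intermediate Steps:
$x = -337$
$g{\left(W,E \right)} = -5 + E$
$x H{\left(g{\left(-2,-4 \right)} \right)} = \left(-337\right) 31 = -10447$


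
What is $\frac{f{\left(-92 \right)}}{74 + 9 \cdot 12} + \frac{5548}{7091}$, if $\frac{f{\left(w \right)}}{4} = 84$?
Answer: $\frac{242308}{92183} \approx 2.6286$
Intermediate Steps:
$f{\left(w \right)} = 336$ ($f{\left(w \right)} = 4 \cdot 84 = 336$)
$\frac{f{\left(-92 \right)}}{74 + 9 \cdot 12} + \frac{5548}{7091} = \frac{336}{74 + 9 \cdot 12} + \frac{5548}{7091} = \frac{336}{74 + 108} + 5548 \cdot \frac{1}{7091} = \frac{336}{182} + \frac{5548}{7091} = 336 \cdot \frac{1}{182} + \frac{5548}{7091} = \frac{24}{13} + \frac{5548}{7091} = \frac{242308}{92183}$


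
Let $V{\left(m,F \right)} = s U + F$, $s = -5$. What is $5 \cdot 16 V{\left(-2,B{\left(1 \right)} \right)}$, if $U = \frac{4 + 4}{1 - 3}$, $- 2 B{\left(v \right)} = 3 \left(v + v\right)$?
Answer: $1360$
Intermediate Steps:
$B{\left(v \right)} = - 3 v$ ($B{\left(v \right)} = - \frac{3 \left(v + v\right)}{2} = - \frac{3 \cdot 2 v}{2} = - \frac{6 v}{2} = - 3 v$)
$U = -4$ ($U = \frac{8}{-2} = 8 \left(- \frac{1}{2}\right) = -4$)
$V{\left(m,F \right)} = 20 + F$ ($V{\left(m,F \right)} = \left(-5\right) \left(-4\right) + F = 20 + F$)
$5 \cdot 16 V{\left(-2,B{\left(1 \right)} \right)} = 5 \cdot 16 \left(20 - 3\right) = 80 \left(20 - 3\right) = 80 \cdot 17 = 1360$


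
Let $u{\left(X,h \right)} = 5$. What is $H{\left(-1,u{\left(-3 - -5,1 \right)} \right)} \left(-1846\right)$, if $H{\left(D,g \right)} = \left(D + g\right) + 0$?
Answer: $-7384$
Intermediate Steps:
$H{\left(D,g \right)} = D + g$
$H{\left(-1,u{\left(-3 - -5,1 \right)} \right)} \left(-1846\right) = \left(-1 + 5\right) \left(-1846\right) = 4 \left(-1846\right) = -7384$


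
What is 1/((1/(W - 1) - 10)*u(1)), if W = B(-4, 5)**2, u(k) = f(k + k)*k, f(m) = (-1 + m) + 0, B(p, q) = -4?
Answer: -15/149 ≈ -0.10067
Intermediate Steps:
f(m) = -1 + m
u(k) = k*(-1 + 2*k) (u(k) = (-1 + (k + k))*k = (-1 + 2*k)*k = k*(-1 + 2*k))
W = 16 (W = (-4)**2 = 16)
1/((1/(W - 1) - 10)*u(1)) = 1/((1/(16 - 1) - 10)*(1*(-1 + 2*1))) = 1/((1/15 - 10)*(1*(-1 + 2))) = 1/((1/15 - 10)*(1*1)) = 1/(-149/15*1) = 1/(-149/15) = -15/149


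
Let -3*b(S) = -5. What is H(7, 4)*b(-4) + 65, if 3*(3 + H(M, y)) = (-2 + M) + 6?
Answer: 595/9 ≈ 66.111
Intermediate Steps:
H(M, y) = -5/3 + M/3 (H(M, y) = -3 + ((-2 + M) + 6)/3 = -3 + (4 + M)/3 = -3 + (4/3 + M/3) = -5/3 + M/3)
b(S) = 5/3 (b(S) = -⅓*(-5) = 5/3)
H(7, 4)*b(-4) + 65 = (-5/3 + (⅓)*7)*(5/3) + 65 = (-5/3 + 7/3)*(5/3) + 65 = (⅔)*(5/3) + 65 = 10/9 + 65 = 595/9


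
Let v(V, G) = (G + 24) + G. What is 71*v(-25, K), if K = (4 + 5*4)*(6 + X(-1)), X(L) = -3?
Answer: 11928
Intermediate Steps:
K = 72 (K = (4 + 5*4)*(6 - 3) = (4 + 20)*3 = 24*3 = 72)
v(V, G) = 24 + 2*G (v(V, G) = (24 + G) + G = 24 + 2*G)
71*v(-25, K) = 71*(24 + 2*72) = 71*(24 + 144) = 71*168 = 11928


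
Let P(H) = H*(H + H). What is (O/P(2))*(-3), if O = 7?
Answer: -21/8 ≈ -2.6250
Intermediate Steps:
P(H) = 2*H² (P(H) = H*(2*H) = 2*H²)
(O/P(2))*(-3) = (7/((2*2²)))*(-3) = (7/((2*4)))*(-3) = (7/8)*(-3) = -21/8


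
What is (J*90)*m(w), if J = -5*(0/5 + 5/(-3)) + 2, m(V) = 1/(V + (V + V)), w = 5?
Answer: 62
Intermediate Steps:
m(V) = 1/(3*V) (m(V) = 1/(V + 2*V) = 1/(3*V))
J = 31/3 (J = -5*(0*(1/5) + 5*(-1/3)) + 2 = -5*(0 - 5/3) + 2 = -5*(-5/3) + 2 = 25/3 + 2 = 31/3 ≈ 10.333)
(J*90)*m(w) = ((31/3)*90)*((1/3)/5) = 930*((1/3)*(1/5)) = 930*(1/15) = 62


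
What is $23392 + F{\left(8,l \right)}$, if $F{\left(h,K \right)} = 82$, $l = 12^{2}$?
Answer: $23474$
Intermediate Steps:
$l = 144$
$23392 + F{\left(8,l \right)} = 23392 + 82 = 23474$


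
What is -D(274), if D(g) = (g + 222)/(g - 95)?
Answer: -496/179 ≈ -2.7710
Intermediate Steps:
D(g) = (222 + g)/(-95 + g)
-D(274) = -(222 + 274)/(-95 + 274) = -496/179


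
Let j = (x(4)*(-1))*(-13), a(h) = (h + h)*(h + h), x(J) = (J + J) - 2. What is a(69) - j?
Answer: 18966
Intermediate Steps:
x(J) = -2 + 2*J (x(J) = 2*J - 2 = -2 + 2*J)
a(h) = 4*h² (a(h) = (2*h)*(2*h) = 4*h²)
j = 78 (j = ((-2 + 2*4)*(-1))*(-13) = ((-2 + 8)*(-1))*(-13) = (6*(-1))*(-13) = -6*(-13) = 78)
a(69) - j = 4*69² - 1*78 = 4*4761 - 78 = 19044 - 78 = 18966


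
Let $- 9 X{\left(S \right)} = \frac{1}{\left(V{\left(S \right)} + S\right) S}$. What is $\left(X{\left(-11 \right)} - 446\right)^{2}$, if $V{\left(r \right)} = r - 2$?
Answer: $\frac{1122957731809}{5645376} \approx 1.9892 \cdot 10^{5}$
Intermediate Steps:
$V{\left(r \right)} = -2 + r$ ($V{\left(r \right)} = r - 2 = -2 + r$)
$X{\left(S \right)} = - \frac{1}{9 S \left(-2 + 2 S\right)}$ ($X{\left(S \right)} = - \frac{\frac{1}{\left(-2 + S\right) + S} \frac{1}{S}}{9} = - \frac{\frac{1}{-2 + 2 S} \frac{1}{S}}{9} = - \frac{\frac{1}{S} \frac{1}{-2 + 2 S}}{9} = - \frac{1}{9 S \left(-2 + 2 S\right)}$)
$\left(X{\left(-11 \right)} - 446\right)^{2} = \left(- \frac{1}{18 \left(-11\right) \left(-1 - 11\right)} - 446\right)^{2} = \left(\left(- \frac{1}{18}\right) \left(- \frac{1}{11}\right) \frac{1}{-12} - 446\right)^{2} = \left(\left(- \frac{1}{18}\right) \left(- \frac{1}{11}\right) \left(- \frac{1}{12}\right) - 446\right)^{2} = \left(- \frac{1}{2376} - 446\right)^{2} = \left(- \frac{1059697}{2376}\right)^{2} = \frac{1122957731809}{5645376}$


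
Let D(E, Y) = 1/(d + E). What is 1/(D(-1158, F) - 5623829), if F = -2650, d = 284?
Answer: -874/4915226547 ≈ -1.7781e-7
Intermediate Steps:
D(E, Y) = 1/(284 + E)
1/(D(-1158, F) - 5623829) = 1/(1/(284 - 1158) - 5623829) = 1/(1/(-874) - 5623829) = 1/(-1/874 - 5623829) = 1/(-4915226547/874) = -874/4915226547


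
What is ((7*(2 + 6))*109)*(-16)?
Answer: -97664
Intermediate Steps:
((7*(2 + 6))*109)*(-16) = ((7*8)*109)*(-16) = (56*109)*(-16) = 6104*(-16) = -97664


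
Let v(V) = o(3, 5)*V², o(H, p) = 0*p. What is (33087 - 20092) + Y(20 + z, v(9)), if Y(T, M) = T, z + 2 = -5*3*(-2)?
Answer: 13043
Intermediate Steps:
z = 28 (z = -2 - 5*3*(-2) = -2 - 15*(-2) = -2 + 30 = 28)
o(H, p) = 0
v(V) = 0 (v(V) = 0*V² = 0)
(33087 - 20092) + Y(20 + z, v(9)) = (33087 - 20092) + (20 + 28) = 12995 + 48 = 13043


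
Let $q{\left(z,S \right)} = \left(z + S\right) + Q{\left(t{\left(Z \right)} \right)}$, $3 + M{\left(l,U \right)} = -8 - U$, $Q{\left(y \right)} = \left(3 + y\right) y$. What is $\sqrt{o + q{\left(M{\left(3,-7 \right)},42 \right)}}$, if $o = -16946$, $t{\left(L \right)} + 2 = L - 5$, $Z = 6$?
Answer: $i \sqrt{16910} \approx 130.04 i$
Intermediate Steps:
$t{\left(L \right)} = -7 + L$ ($t{\left(L \right)} = -2 + \left(L - 5\right) = -2 + \left(-5 + L\right) = -7 + L$)
$Q{\left(y \right)} = y \left(3 + y\right)$
$M{\left(l,U \right)} = -11 - U$ ($M{\left(l,U \right)} = -3 - \left(8 + U\right) = -11 - U$)
$q{\left(z,S \right)} = -2 + S + z$ ($q{\left(z,S \right)} = \left(z + S\right) + \left(-7 + 6\right) \left(3 + \left(-7 + 6\right)\right) = \left(S + z\right) - \left(3 - 1\right) = \left(S + z\right) - 2 = -2 + S + z$)
$\sqrt{o + q{\left(M{\left(3,-7 \right)},42 \right)}} = \sqrt{-16946 - -36} = \sqrt{-16946 + 36} = \sqrt{-16910} = i \sqrt{16910}$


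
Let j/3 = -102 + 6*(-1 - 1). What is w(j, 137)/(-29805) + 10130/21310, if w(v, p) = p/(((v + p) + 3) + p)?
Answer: 1962802172/4128439575 ≈ 0.47543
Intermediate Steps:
j = -342 (j = 3*(-102 + 6*(-1 - 1)) = 3*(-102 + 6*(-2)) = 3*(-102 - 12) = 3*(-114) = -342)
w(v, p) = p/(3 + v + 2*p) (w(v, p) = p/(((p + v) + 3) + p) = p/((3 + p + v) + p) = p/(3 + v + 2*p))
w(j, 137)/(-29805) + 10130/21310 = (137/(3 - 342 + 2*137))/(-29805) + 10130/21310 = (137/(3 - 342 + 274))*(-1/29805) + 10130*(1/21310) = (137/(-65))*(-1/29805) + 1013/2131 = (137*(-1/65))*(-1/29805) + 1013/2131 = -137/65*(-1/29805) + 1013/2131 = 137/1937325 + 1013/2131 = 1962802172/4128439575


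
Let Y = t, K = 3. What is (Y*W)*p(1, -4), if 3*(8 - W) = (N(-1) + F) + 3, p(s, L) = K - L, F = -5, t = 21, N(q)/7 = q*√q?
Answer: 1274 + 343*I ≈ 1274.0 + 343.0*I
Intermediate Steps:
N(q) = 7*q^(3/2) (N(q) = 7*(q*√q) = 7*q^(3/2))
Y = 21
p(s, L) = 3 - L
W = 26/3 + 7*I/3 (W = 8 - ((7*(-1)^(3/2) - 5) + 3)/3 = 8 - ((7*(-I) - 5) + 3)/3 = 8 - ((-7*I - 5) + 3)/3 = 8 - ((-5 - 7*I) + 3)/3 = 8 - (-2 - 7*I)/3 = 8 + (⅔ + 7*I/3) = 26/3 + 7*I/3 ≈ 8.6667 + 2.3333*I)
(Y*W)*p(1, -4) = (21*(26/3 + 7*I/3))*(3 - 1*(-4)) = (182 + 49*I)*(3 + 4) = (182 + 49*I)*7 = 1274 + 343*I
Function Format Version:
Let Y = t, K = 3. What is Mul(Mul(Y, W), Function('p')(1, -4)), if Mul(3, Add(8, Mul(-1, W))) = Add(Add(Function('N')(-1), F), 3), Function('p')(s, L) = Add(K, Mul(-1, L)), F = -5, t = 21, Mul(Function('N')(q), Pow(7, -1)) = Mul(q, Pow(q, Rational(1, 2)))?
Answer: Add(1274, Mul(343, I)) ≈ Add(1274.0, Mul(343.00, I))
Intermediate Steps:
Function('N')(q) = Mul(7, Pow(q, Rational(3, 2))) (Function('N')(q) = Mul(7, Mul(q, Pow(q, Rational(1, 2)))) = Mul(7, Pow(q, Rational(3, 2))))
Y = 21
Function('p')(s, L) = Add(3, Mul(-1, L))
W = Add(Rational(26, 3), Mul(Rational(7, 3), I)) (W = Add(8, Mul(Rational(-1, 3), Add(Add(Mul(7, Pow(-1, Rational(3, 2))), -5), 3))) = Add(8, Mul(Rational(-1, 3), Add(Add(Mul(7, Mul(-1, I)), -5), 3))) = Add(8, Mul(Rational(-1, 3), Add(Add(Mul(-7, I), -5), 3))) = Add(8, Mul(Rational(-1, 3), Add(Add(-5, Mul(-7, I)), 3))) = Add(8, Mul(Rational(-1, 3), Add(-2, Mul(-7, I)))) = Add(8, Add(Rational(2, 3), Mul(Rational(7, 3), I))) = Add(Rational(26, 3), Mul(Rational(7, 3), I)) ≈ Add(8.6667, Mul(2.3333, I)))
Mul(Mul(Y, W), Function('p')(1, -4)) = Mul(Mul(21, Add(Rational(26, 3), Mul(Rational(7, 3), I))), Add(3, Mul(-1, -4))) = Mul(Add(182, Mul(49, I)), Add(3, 4)) = Mul(Add(182, Mul(49, I)), 7) = Add(1274, Mul(343, I))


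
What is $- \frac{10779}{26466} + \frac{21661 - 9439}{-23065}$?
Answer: $- \frac{27242147}{29068490} \approx -0.93717$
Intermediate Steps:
$- \frac{10779}{26466} + \frac{21661 - 9439}{-23065} = \left(-10779\right) \frac{1}{26466} + \left(21661 - 9439\right) \left(- \frac{1}{23065}\right) = - \frac{3593}{8822} + 12222 \left(- \frac{1}{23065}\right) = - \frac{3593}{8822} - \frac{1746}{3295} = - \frac{27242147}{29068490}$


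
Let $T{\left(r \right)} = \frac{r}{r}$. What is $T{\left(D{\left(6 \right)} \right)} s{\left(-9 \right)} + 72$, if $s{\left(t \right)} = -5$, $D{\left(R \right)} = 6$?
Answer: $67$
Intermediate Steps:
$T{\left(r \right)} = 1$
$T{\left(D{\left(6 \right)} \right)} s{\left(-9 \right)} + 72 = 1 \left(-5\right) + 72 = -5 + 72 = 67$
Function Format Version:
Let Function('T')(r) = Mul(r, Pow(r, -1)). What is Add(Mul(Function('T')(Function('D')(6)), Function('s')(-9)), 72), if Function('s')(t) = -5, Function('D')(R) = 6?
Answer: 67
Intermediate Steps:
Function('T')(r) = 1
Add(Mul(Function('T')(Function('D')(6)), Function('s')(-9)), 72) = Add(Mul(1, -5), 72) = Add(-5, 72) = 67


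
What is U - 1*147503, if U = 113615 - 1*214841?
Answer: -248729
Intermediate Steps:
U = -101226 (U = 113615 - 214841 = -101226)
U - 1*147503 = -101226 - 1*147503 = -101226 - 147503 = -248729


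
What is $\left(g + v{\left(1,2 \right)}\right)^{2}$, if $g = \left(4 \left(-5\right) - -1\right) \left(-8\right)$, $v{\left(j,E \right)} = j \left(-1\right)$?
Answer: $22801$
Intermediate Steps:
$v{\left(j,E \right)} = - j$
$g = 152$ ($g = \left(-20 + 1\right) \left(-8\right) = \left(-19\right) \left(-8\right) = 152$)
$\left(g + v{\left(1,2 \right)}\right)^{2} = \left(152 - 1\right)^{2} = 151^{2} = 22801$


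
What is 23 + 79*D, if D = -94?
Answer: -7403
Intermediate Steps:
23 + 79*D = 23 + 79*(-94) = 23 - 7426 = -7403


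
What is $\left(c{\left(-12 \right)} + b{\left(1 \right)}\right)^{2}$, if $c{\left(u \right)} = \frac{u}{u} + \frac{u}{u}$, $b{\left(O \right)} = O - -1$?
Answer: $16$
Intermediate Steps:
$b{\left(O \right)} = 1 + O$ ($b{\left(O \right)} = O + 1 = 1 + O$)
$c{\left(u \right)} = 2$ ($c{\left(u \right)} = 1 + 1 = 2$)
$\left(c{\left(-12 \right)} + b{\left(1 \right)}\right)^{2} = \left(2 + \left(1 + 1\right)\right)^{2} = \left(2 + 2\right)^{2} = 4^{2} = 16$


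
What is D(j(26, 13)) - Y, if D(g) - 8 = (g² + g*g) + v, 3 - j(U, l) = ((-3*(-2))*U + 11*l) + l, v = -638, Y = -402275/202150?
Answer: 1539040643/8086 ≈ 1.9033e+5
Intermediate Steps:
Y = -16091/8086 (Y = -402275*1/202150 = -16091/8086 ≈ -1.9900)
j(U, l) = 3 - 12*l - 6*U (j(U, l) = 3 - (((-3*(-2))*U + 11*l) + l) = 3 - ((6*U + 11*l) + l) = 3 - (6*U + 12*l) = 3 + (-12*l - 6*U) = 3 - 12*l - 6*U)
D(g) = -630 + 2*g² (D(g) = 8 + ((g² + g*g) - 638) = 8 + ((g² + g²) - 638) = 8 + (2*g² - 638) = 8 + (-638 + 2*g²) = -630 + 2*g²)
D(j(26, 13)) - Y = (-630 + 2*(3 - 12*13 - 6*26)²) - 1*(-16091/8086) = (-630 + 2*(3 - 156 - 156)²) + 16091/8086 = (-630 + 2*(-309)²) + 16091/8086 = (-630 + 2*95481) + 16091/8086 = (-630 + 190962) + 16091/8086 = 190332 + 16091/8086 = 1539040643/8086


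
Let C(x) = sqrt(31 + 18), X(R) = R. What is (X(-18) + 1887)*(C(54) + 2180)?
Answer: 4087503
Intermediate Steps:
C(x) = 7 (C(x) = sqrt(49) = 7)
(X(-18) + 1887)*(C(54) + 2180) = (-18 + 1887)*(7 + 2180) = 1869*2187 = 4087503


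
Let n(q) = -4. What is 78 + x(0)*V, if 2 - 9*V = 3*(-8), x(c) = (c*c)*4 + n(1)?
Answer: 598/9 ≈ 66.444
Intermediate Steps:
x(c) = -4 + 4*c² (x(c) = (c*c)*4 - 4 = c²*4 - 4 = 4*c² - 4 = -4 + 4*c²)
V = 26/9 (V = 2/9 - (-8)/3 = 2/9 - ⅑*(-24) = 2/9 + 8/3 = 26/9 ≈ 2.8889)
78 + x(0)*V = 78 + (-4 + 4*0²)*(26/9) = 78 + (-4 + 4*0)*(26/9) = 78 + (-4 + 0)*(26/9) = 78 - 4*26/9 = 78 - 104/9 = 598/9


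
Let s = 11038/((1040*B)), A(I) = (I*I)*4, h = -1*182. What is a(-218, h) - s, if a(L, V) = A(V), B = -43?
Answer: 2962616079/22360 ≈ 1.3250e+5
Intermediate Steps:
h = -182
A(I) = 4*I² (A(I) = I²*4 = 4*I²)
s = -5519/22360 (s = 11038/((1040*(-43))) = 11038/(-44720) = 11038*(-1/44720) = -5519/22360 ≈ -0.24682)
a(L, V) = 4*V²
a(-218, h) - s = 4*(-182)² - 1*(-5519/22360) = 4*33124 + 5519/22360 = 132496 + 5519/22360 = 2962616079/22360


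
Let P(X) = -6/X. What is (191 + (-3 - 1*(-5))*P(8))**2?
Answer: 143641/4 ≈ 35910.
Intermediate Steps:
(191 + (-3 - 1*(-5))*P(8))**2 = (191 + (-3 - 1*(-5))*(-6/8))**2 = (191 + (-3 + 5)*(-6*1/8))**2 = (191 + 2*(-3/4))**2 = (191 - 3/2)**2 = (379/2)**2 = 143641/4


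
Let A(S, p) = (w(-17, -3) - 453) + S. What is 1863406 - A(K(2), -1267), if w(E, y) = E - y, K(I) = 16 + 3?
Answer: 1863854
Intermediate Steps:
K(I) = 19
A(S, p) = -467 + S (A(S, p) = ((-17 - 1*(-3)) - 453) + S = ((-17 + 3) - 453) + S = (-14 - 453) + S = -467 + S)
1863406 - A(K(2), -1267) = 1863406 - (-467 + 19) = 1863406 - 1*(-448) = 1863406 + 448 = 1863854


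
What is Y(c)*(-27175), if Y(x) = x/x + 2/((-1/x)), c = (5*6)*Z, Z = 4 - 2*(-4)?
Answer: 19538825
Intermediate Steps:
Z = 12 (Z = 4 + 8 = 12)
c = 360 (c = (5*6)*12 = 30*12 = 360)
Y(x) = 1 - 2*x (Y(x) = 1 + 2*(-x) = 1 - 2*x)
Y(c)*(-27175) = (1 - 2*360)*(-27175) = (1 - 720)*(-27175) = -719*(-27175) = 19538825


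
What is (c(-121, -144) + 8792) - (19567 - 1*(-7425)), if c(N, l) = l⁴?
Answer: 429963496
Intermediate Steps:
(c(-121, -144) + 8792) - (19567 - 1*(-7425)) = ((-144)⁴ + 8792) - (19567 - 1*(-7425)) = (429981696 + 8792) - (19567 + 7425) = 429990488 - 1*26992 = 429990488 - 26992 = 429963496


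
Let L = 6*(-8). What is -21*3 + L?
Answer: -111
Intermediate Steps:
L = -48
-21*3 + L = -21*3 - 48 = -63 - 48 = -111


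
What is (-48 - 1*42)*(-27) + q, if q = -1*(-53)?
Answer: 2483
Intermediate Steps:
q = 53
(-48 - 1*42)*(-27) + q = (-48 - 1*42)*(-27) + 53 = (-48 - 42)*(-27) + 53 = -90*(-27) + 53 = 2430 + 53 = 2483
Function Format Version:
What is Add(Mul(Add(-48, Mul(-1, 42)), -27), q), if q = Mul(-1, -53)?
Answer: 2483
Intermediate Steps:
q = 53
Add(Mul(Add(-48, Mul(-1, 42)), -27), q) = Add(Mul(Add(-48, Mul(-1, 42)), -27), 53) = Add(Mul(Add(-48, -42), -27), 53) = Add(Mul(-90, -27), 53) = Add(2430, 53) = 2483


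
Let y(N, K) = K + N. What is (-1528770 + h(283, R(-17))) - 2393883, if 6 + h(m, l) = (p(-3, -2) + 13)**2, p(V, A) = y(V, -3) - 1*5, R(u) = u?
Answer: -3922655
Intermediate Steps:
p(V, A) = -8 + V (p(V, A) = (-3 + V) - 1*5 = (-3 + V) - 5 = -8 + V)
h(m, l) = -2 (h(m, l) = -6 + ((-8 - 3) + 13)**2 = -6 + (-11 + 13)**2 = -6 + 2**2 = -6 + 4 = -2)
(-1528770 + h(283, R(-17))) - 2393883 = (-1528770 - 2) - 2393883 = -1528772 - 2393883 = -3922655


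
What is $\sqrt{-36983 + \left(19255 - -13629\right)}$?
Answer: $i \sqrt{4099} \approx 64.023 i$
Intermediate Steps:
$\sqrt{-36983 + \left(19255 - -13629\right)} = \sqrt{-36983 + \left(19255 + 13629\right)} = \sqrt{-36983 + 32884} = \sqrt{-4099} = i \sqrt{4099}$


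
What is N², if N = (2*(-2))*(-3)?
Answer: 144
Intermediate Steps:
N = 12 (N = -4*(-3) = 12)
N² = 12² = 144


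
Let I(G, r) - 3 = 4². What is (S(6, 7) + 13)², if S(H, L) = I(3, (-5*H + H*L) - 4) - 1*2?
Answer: 900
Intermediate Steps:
I(G, r) = 19 (I(G, r) = 3 + 4² = 3 + 16 = 19)
S(H, L) = 17 (S(H, L) = 19 - 1*2 = 19 - 2 = 17)
(S(6, 7) + 13)² = (17 + 13)² = 30² = 900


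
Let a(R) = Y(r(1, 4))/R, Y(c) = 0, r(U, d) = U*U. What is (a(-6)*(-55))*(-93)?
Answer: 0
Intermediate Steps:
r(U, d) = U²
a(R) = 0 (a(R) = 0/R = 0)
(a(-6)*(-55))*(-93) = (0*(-55))*(-93) = 0*(-93) = 0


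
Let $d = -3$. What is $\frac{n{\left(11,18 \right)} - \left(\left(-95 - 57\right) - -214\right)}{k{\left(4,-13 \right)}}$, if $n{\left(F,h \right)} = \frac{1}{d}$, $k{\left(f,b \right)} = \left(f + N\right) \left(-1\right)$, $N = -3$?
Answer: $\frac{187}{3} \approx 62.333$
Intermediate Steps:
$k{\left(f,b \right)} = 3 - f$ ($k{\left(f,b \right)} = \left(f - 3\right) \left(-1\right) = \left(-3 + f\right) \left(-1\right) = 3 - f$)
$n{\left(F,h \right)} = - \frac{1}{3}$ ($n{\left(F,h \right)} = \frac{1}{-3} = - \frac{1}{3}$)
$\frac{n{\left(11,18 \right)} - \left(\left(-95 - 57\right) - -214\right)}{k{\left(4,-13 \right)}} = \frac{- \frac{1}{3} - \left(\left(-95 - 57\right) - -214\right)}{3 - 4} = \frac{- \frac{1}{3} - \left(-152 + 214\right)}{3 - 4} = \frac{- \frac{1}{3} - 62}{-1} = \left(- \frac{1}{3} - 62\right) \left(-1\right) = \left(- \frac{187}{3}\right) \left(-1\right) = \frac{187}{3}$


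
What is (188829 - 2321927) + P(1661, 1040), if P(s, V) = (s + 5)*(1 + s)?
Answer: 635794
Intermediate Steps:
P(s, V) = (1 + s)*(5 + s) (P(s, V) = (5 + s)*(1 + s) = (1 + s)*(5 + s))
(188829 - 2321927) + P(1661, 1040) = (188829 - 2321927) + (5 + 1661² + 6*1661) = -2133098 + (5 + 2758921 + 9966) = -2133098 + 2768892 = 635794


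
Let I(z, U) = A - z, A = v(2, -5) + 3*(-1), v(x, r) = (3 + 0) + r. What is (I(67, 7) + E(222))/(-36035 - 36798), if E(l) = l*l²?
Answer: -10940976/72833 ≈ -150.22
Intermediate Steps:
v(x, r) = 3 + r
E(l) = l³
A = -5 (A = (3 - 5) + 3*(-1) = -2 - 3 = -5)
I(z, U) = -5 - z
(I(67, 7) + E(222))/(-36035 - 36798) = ((-5 - 1*67) + 222³)/(-36035 - 36798) = ((-5 - 67) + 10941048)/(-72833) = (-72 + 10941048)*(-1/72833) = 10940976*(-1/72833) = -10940976/72833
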